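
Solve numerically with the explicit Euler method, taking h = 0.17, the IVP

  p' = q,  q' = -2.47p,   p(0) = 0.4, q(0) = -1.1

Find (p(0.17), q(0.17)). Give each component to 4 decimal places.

Euler on (p,q): p_{n+1} = p_n + h·p', q_{n+1} = q_n + h·q'.
0.000000: (0.400000, -1.100000); f=(-1.100000, -0.988000) → (0.213000, -1.267960)
(p(0.17), q(0.17)) ≈ (0.2130, -1.2680)

0.2130, -1.2680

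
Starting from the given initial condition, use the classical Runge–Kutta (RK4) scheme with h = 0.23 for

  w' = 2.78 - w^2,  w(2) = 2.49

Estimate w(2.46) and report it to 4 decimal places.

1.8183

RK4: k1 = f(t_n, w_n); k2 = f(t_n + h/2, w_n + (h/2)·k1); k3 = f(t_n + h/2, w_n + (h/2)·k2); k4 = f(t_n + h, w_n + h·k3); w_{n+1} = w_n + (h/6)·(k1 + 2k2 + 2k3 + k4).
t=2.000000, w=2.490000:
  k1 = f(2.000000, 2.490000) = -3.420100
  k2 = f(2.115000, 2.096688) = -1.616103
  k3 = f(2.115000, 2.304148) = -2.529099
  k4 = f(2.230000, 1.908307) = -0.861637
  w ← 2.490000 + (0.23/6)·(k1 + 2k2 + 2k3 + k4) = 2.008068
t=2.230000, w=2.008068:
  k1 = f(2.230000, 2.008068) = -1.252337
  k2 = f(2.345000, 1.864049) = -0.694680
  k3 = f(2.345000, 1.928180) = -0.937877
  k4 = f(2.460000, 1.792356) = -0.432541
  w ← 2.008068 + (0.23/6)·(k1 + 2k2 + 2k3 + k4) = 1.818318
w(2.46) ≈ 1.8183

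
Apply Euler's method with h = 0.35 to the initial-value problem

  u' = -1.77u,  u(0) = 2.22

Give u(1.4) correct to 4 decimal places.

0.0465

Euler: u_{n+1} = u_n + h·f(t_n, u_n).
t=0.000000, u=2.220000: f=-3.929400 → u ← 2.220000 + 0.35·(-3.929400) = 0.844710
t=0.350000, u=0.844710: f=-1.495137 → u ← 0.844710 + 0.35·(-1.495137) = 0.321412
t=0.700000, u=0.321412: f=-0.568900 → u ← 0.321412 + 0.35·(-0.568900) = 0.122297
t=1.050000, u=0.122297: f=-0.216466 → u ← 0.122297 + 0.35·(-0.216466) = 0.046534
u(1.4) ≈ 0.0465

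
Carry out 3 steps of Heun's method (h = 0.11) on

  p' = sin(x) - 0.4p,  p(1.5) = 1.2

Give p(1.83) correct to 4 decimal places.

1.3575

Heun: k1 = f(x_n, p_n); k2 = f(x_n + h, p_n + h·k1); p_{n+1} = p_n + (h/2)·(k1 + k2).
x=1.500000, p=1.200000:
  k1 = f(1.500000, 1.200000) = 0.517495
  k2 = f(1.610000, 1.256924) = 0.496462
  p ← 1.200000 + (0.11/2)·(0.517495 + 0.496462) = 1.255768
x=1.610000, p=1.255768:
  k1 = f(1.610000, 1.255768) = 0.496925
  k2 = f(1.720000, 1.310429) = 0.464718
  p ← 1.255768 + (0.11/2)·(0.496925 + 0.464718) = 1.308658
x=1.720000, p=1.308658:
  k1 = f(1.720000, 1.308658) = 0.465427
  k2 = f(1.830000, 1.359855) = 0.422652
  p ← 1.308658 + (0.11/2)·(0.465427 + 0.422652) = 1.357502
p(1.83) ≈ 1.3575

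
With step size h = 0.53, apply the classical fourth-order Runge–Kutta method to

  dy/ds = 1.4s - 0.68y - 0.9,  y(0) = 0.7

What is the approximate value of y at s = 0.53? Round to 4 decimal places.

RK4: k1 = f(s_n, y_n); k2 = f(s_n + h/2, y_n + (h/2)·k1); k3 = f(s_n + h/2, y_n + (h/2)·k2); k4 = f(s_n + h, y_n + h·k3); y_{n+1} = y_n + (h/6)·(k1 + 2k2 + 2k3 + k4).
s=0.000000, y=0.700000:
  k1 = f(0.000000, 0.700000) = -1.376000
  k2 = f(0.265000, 0.335360) = -0.757045
  k3 = f(0.265000, 0.499383) = -0.868581
  k4 = f(0.530000, 0.239652) = -0.320964
  y ← 0.700000 + (0.53/6)·(k1 + 2k2 + 2k3 + k4) = 0.262908
y(0.53) ≈ 0.2629

0.2629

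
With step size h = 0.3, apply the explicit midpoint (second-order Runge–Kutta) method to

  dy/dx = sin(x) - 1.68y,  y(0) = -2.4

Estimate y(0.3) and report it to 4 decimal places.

-1.4504

Midpoint: k1 = f(x_n, y_n); k2 = f(x_n + h/2, y_n + (h/2)·k1); y_{n+1} = y_n + h·k2.
x=0.000000, y=-2.400000:
  k1 = f(0.000000, -2.400000) = 4.032000
  k2 = f(0.150000, -1.795200) = 3.165374
  y ← -2.400000 + 0.3·3.165374 = -1.450388
y(0.3) ≈ -1.4504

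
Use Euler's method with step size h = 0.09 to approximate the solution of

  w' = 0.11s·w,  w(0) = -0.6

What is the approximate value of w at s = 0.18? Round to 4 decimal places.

Euler: w_{n+1} = w_n + h·f(s_n, w_n).
s=0.000000, w=-0.600000: f=0.000000 → w ← -0.600000 + 0.09·0.000000 = -0.600000
s=0.090000, w=-0.600000: f=-0.005940 → w ← -0.600000 + 0.09·(-0.005940) = -0.600535
w(0.18) ≈ -0.6005

-0.6005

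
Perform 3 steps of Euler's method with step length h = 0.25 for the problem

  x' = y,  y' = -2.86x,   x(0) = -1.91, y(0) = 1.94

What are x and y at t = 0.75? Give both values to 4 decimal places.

0.4825, 4.7525

Euler on (x,y): x_{n+1} = x_n + h·x', y_{n+1} = y_n + h·y'.
0.000000: (-1.910000, 1.940000); f=(1.940000, 5.462600) → (-1.425000, 3.305650)
0.250000: (-1.425000, 3.305650); f=(3.305650, 4.075500) → (-0.598587, 4.324525)
0.500000: (-0.598587, 4.324525); f=(4.324525, 1.711960) → (0.482544, 4.752515)
(x(0.75), y(0.75)) ≈ (0.4825, 4.7525)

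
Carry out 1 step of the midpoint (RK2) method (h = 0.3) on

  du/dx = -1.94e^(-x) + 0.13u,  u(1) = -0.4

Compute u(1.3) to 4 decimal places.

Midpoint: k1 = f(x_n, u_n); k2 = f(x_n + h/2, u_n + (h/2)·k1); u_{n+1} = u_n + h·k2.
x=1.000000, u=-0.400000:
  k1 = f(1.000000, -0.400000) = -0.765686
  k2 = f(1.150000, -0.514853) = -0.681206
  u ← -0.400000 + 0.3·(-0.681206) = -0.604362
u(1.3) ≈ -0.6044

-0.6044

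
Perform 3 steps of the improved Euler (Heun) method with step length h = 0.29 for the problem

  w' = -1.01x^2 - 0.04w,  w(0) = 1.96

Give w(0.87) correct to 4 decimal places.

Heun: k1 = f(x_n, w_n); k2 = f(x_n + h, w_n + h·k1); w_{n+1} = w_n + (h/2)·(k1 + k2).
x=0.000000, w=1.960000:
  k1 = f(0.000000, 1.960000) = -0.078400
  k2 = f(0.290000, 1.937264) = -0.162432
  w ← 1.960000 + (0.29/2)·(-0.078400 + (-0.162432)) = 1.925079
x=0.290000, w=1.925079:
  k1 = f(0.290000, 1.925079) = -0.161944
  k2 = f(0.580000, 1.878116) = -0.414889
  w ← 1.925079 + (0.29/2)·(-0.161944 + (-0.414889)) = 1.841439
x=0.580000, w=1.841439:
  k1 = f(0.580000, 1.841439) = -0.413422
  k2 = f(0.870000, 1.721546) = -0.833331
  w ← 1.841439 + (0.29/2)·(-0.413422 + (-0.833331)) = 1.660660
w(0.87) ≈ 1.6607

1.6607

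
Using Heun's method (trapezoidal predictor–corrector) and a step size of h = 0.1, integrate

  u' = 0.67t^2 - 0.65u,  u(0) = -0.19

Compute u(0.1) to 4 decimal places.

Heun: k1 = f(t_n, u_n); k2 = f(t_n + h, u_n + h·k1); u_{n+1} = u_n + (h/2)·(k1 + k2).
t=0.000000, u=-0.190000:
  k1 = f(0.000000, -0.190000) = 0.123500
  k2 = f(0.100000, -0.177650) = 0.122173
  u ← -0.190000 + (0.1/2)·(0.123500 + 0.122173) = -0.177716
u(0.1) ≈ -0.1777

-0.1777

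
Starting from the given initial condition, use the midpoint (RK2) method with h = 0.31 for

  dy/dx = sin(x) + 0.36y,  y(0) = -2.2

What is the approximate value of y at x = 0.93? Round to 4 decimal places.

-2.6248

Midpoint: k1 = f(x_n, y_n); k2 = f(x_n + h/2, y_n + (h/2)·k1); y_{n+1} = y_n + h·k2.
x=0.000000, y=-2.200000:
  k1 = f(0.000000, -2.200000) = -0.792000
  k2 = f(0.155000, -2.322760) = -0.681814
  y ← -2.200000 + 0.31·(-0.681814) = -2.411362
x=0.310000, y=-2.411362:
  k1 = f(0.310000, -2.411362) = -0.563032
  k2 = f(0.465000, -2.498632) = -0.451085
  y ← -2.411362 + 0.31·(-0.451085) = -2.551198
x=0.620000, y=-2.551198:
  k1 = f(0.620000, -2.551198) = -0.337396
  k2 = f(0.775000, -2.603495) = -0.237542
  y ← -2.551198 + 0.31·(-0.237542) = -2.624837
y(0.93) ≈ -2.6248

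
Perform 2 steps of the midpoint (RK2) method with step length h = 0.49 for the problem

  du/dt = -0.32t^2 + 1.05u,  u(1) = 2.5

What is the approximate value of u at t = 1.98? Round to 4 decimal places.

Midpoint: k1 = f(t_n, u_n); k2 = f(t_n + h/2, u_n + (h/2)·k1); u_{n+1} = u_n + h·k2.
t=1.000000, u=2.500000:
  k1 = f(1.000000, 2.500000) = 2.305000
  k2 = f(1.245000, 3.064725) = 2.721953
  u ← 2.500000 + 0.49·2.721953 = 3.833757
t=1.490000, u=3.833757:
  k1 = f(1.490000, 3.833757) = 3.315013
  k2 = f(1.735000, 4.645935) = 3.914960
  u ← 3.833757 + 0.49·3.914960 = 5.752088
u(1.98) ≈ 5.7521

5.7521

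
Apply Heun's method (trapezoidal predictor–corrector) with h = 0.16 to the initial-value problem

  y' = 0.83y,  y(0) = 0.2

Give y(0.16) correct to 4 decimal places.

0.2283

Heun: k1 = f(t_n, y_n); k2 = f(t_n + h, y_n + h·k1); y_{n+1} = y_n + (h/2)·(k1 + k2).
t=0.000000, y=0.200000:
  k1 = f(0.000000, 0.200000) = 0.166000
  k2 = f(0.160000, 0.226560) = 0.188045
  y ← 0.200000 + (0.16/2)·(0.166000 + 0.188045) = 0.228324
y(0.16) ≈ 0.2283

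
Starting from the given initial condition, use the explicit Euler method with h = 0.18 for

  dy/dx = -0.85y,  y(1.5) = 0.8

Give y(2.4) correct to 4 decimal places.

Euler: y_{n+1} = y_n + h·f(x_n, y_n).
x=1.500000, y=0.800000: f=-0.680000 → y ← 0.800000 + 0.18·(-0.680000) = 0.677600
x=1.680000, y=0.677600: f=-0.575960 → y ← 0.677600 + 0.18·(-0.575960) = 0.573927
x=1.860000, y=0.573927: f=-0.487838 → y ← 0.573927 + 0.18·(-0.487838) = 0.486116
x=2.040000, y=0.486116: f=-0.413199 → y ← 0.486116 + 0.18·(-0.413199) = 0.411741
x=2.220000, y=0.411741: f=-0.349979 → y ← 0.411741 + 0.18·(-0.349979) = 0.348744
y(2.4) ≈ 0.3487

0.3487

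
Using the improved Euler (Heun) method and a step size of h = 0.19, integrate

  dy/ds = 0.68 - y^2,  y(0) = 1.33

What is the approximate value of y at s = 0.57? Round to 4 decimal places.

0.9971

Heun: k1 = f(s_n, y_n); k2 = f(s_n + h, y_n + h·k1); y_{n+1} = y_n + (h/2)·(k1 + k2).
s=0.000000, y=1.330000:
  k1 = f(0.000000, 1.330000) = -1.088900
  k2 = f(0.190000, 1.123109) = -0.581374
  y ← 1.330000 + (0.19/2)·(-1.088900 + (-0.581374)) = 1.171324
s=0.190000, y=1.171324:
  k1 = f(0.190000, 1.171324) = -0.692000
  k2 = f(0.380000, 1.039844) = -0.401276
  y ← 1.171324 + (0.19/2)·(-0.692000 + (-0.401276)) = 1.067463
s=0.380000, y=1.067463:
  k1 = f(0.380000, 1.067463) = -0.459477
  k2 = f(0.570000, 0.980162) = -0.280718
  y ← 1.067463 + (0.19/2)·(-0.459477 + (-0.280718)) = 0.997144
y(0.57) ≈ 0.9971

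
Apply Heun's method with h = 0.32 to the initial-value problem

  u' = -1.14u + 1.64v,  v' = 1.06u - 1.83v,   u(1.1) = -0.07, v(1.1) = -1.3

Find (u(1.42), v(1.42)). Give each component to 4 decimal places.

-0.4134, -0.8898

Heun on (u,v): k1 = f(s_n, state_n); k2 = f(s_n + h, state_n + h·k1); state_{n+1} = state_n + (h/2)·(k1 + k2).
1.100000: (-0.070000, -1.300000)
  k1 = (-2.052200, 2.304800)
  predictor → (-0.726704, -0.562464)
  k2 = (-0.093998, 0.259003)
  → (-0.413392, -0.889792)
(u(1.42), v(1.42)) ≈ (-0.4134, -0.8898)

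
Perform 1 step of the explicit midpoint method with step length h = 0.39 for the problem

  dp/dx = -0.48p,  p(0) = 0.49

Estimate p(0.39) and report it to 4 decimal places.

0.4069

Midpoint: k1 = f(x_n, p_n); k2 = f(x_n + h/2, p_n + (h/2)·k1); p_{n+1} = p_n + h·k2.
x=0.000000, p=0.490000:
  k1 = f(0.000000, 0.490000) = -0.235200
  k2 = f(0.195000, 0.444136) = -0.213185
  p ← 0.490000 + 0.39·(-0.213185) = 0.406858
p(0.39) ≈ 0.4069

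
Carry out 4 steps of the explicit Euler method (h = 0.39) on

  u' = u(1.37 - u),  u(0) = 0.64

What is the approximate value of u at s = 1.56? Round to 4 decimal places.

Euler: u_{n+1} = u_n + h·f(s_n, u_n).
s=0.000000, u=0.640000: f=0.467200 → u ← 0.640000 + 0.39·0.467200 = 0.822208
s=0.390000, u=0.822208: f=0.450399 → u ← 0.822208 + 0.39·0.450399 = 0.997864
s=0.780000, u=0.997864: f=0.371341 → u ← 0.997864 + 0.39·0.371341 = 1.142687
s=1.170000, u=1.142687: f=0.259748 → u ← 1.142687 + 0.39·0.259748 = 1.243988
u(1.56) ≈ 1.2440

1.2440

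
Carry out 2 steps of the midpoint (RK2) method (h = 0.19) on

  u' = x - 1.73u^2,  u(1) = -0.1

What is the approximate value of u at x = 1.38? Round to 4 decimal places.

Midpoint: k1 = f(x_n, u_n); k2 = f(x_n + h/2, u_n + (h/2)·k1); u_{n+1} = u_n + h·k2.
x=1.000000, u=-0.100000:
  k1 = f(1.000000, -0.100000) = 0.982700
  k2 = f(1.095000, -0.006643) = 1.094924
  u ← -0.100000 + 0.19·1.094924 = 0.108035
x=1.190000, u=0.108035:
  k1 = f(1.190000, 0.108035) = 1.169808
  k2 = f(1.285000, 0.219167) = 1.201901
  u ← 0.108035 + 0.19·1.201901 = 0.336397
u(1.38) ≈ 0.3364

0.3364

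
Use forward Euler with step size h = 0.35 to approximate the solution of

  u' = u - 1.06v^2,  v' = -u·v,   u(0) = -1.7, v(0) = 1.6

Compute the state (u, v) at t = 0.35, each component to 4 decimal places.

-3.2448, 2.5520

Euler on (u,v): u_{n+1} = u_n + h·u', v_{n+1} = v_n + h·v'.
0.000000: (-1.700000, 1.600000); f=(-4.413600, 2.720000) → (-3.244760, 2.552000)
(u(0.35), v(0.35)) ≈ (-3.2448, 2.5520)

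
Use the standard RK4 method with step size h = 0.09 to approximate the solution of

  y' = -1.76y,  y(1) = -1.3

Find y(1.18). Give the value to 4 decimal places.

-0.9470

RK4: k1 = f(s_n, y_n); k2 = f(s_n + h/2, y_n + (h/2)·k1); k3 = f(s_n + h/2, y_n + (h/2)·k2); k4 = f(s_n + h, y_n + h·k3); y_{n+1} = y_n + (h/6)·(k1 + 2k2 + 2k3 + k4).
s=1.000000, y=-1.300000:
  k1 = f(1.000000, -1.300000) = 2.288000
  k2 = f(1.045000, -1.197040) = 2.106790
  k3 = f(1.045000, -1.205194) = 2.121142
  k4 = f(1.090000, -1.109097) = 1.952011
  y ← -1.300000 + (0.09/6)·(k1 + 2k2 + 2k3 + k4) = -1.109562
s=1.090000, y=-1.109562:
  k1 = f(1.090000, -1.109562) = 1.952829
  k2 = f(1.135000, -1.021685) = 1.798165
  k3 = f(1.135000, -1.028644) = 1.810414
  k4 = f(1.180000, -0.946625) = 1.666059
  y ← -1.109562 + (0.09/6)·(k1 + 2k2 + 2k3 + k4) = -0.947021
y(1.18) ≈ -0.9470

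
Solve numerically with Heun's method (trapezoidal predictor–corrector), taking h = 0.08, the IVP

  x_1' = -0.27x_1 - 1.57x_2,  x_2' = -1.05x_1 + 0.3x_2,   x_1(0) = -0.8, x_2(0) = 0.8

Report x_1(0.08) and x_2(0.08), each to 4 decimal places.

-0.8877, 0.8909

Heun on (x_1,x_2): k1 = f(x_n, state_n); k2 = f(x_n + h, state_n + h·k1); state_{n+1} = state_n + (h/2)·(k1 + k2).
0.000000: (-0.800000, 0.800000)
  k1 = (-1.040000, 1.080000)
  predictor → (-0.883200, 0.886400)
  k2 = (-1.153184, 1.193280)
  → (-0.887727, 0.890931)
(x_1(0.08), x_2(0.08)) ≈ (-0.8877, 0.8909)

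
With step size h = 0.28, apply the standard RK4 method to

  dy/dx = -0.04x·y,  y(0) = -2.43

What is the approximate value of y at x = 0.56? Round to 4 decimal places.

RK4: k1 = f(x_n, y_n); k2 = f(x_n + h/2, y_n + (h/2)·k1); k3 = f(x_n + h/2, y_n + (h/2)·k2); k4 = f(x_n + h, y_n + h·k3); y_{n+1} = y_n + (h/6)·(k1 + 2k2 + 2k3 + k4).
x=0.000000, y=-2.430000:
  k1 = f(0.000000, -2.430000) = 0.000000
  k2 = f(0.140000, -2.430000) = 0.013608
  k3 = f(0.140000, -2.428095) = 0.013597
  k4 = f(0.280000, -2.426193) = 0.027173
  y ← -2.430000 + (0.28/6)·(k1 + 2k2 + 2k3 + k4) = -2.426193
x=0.280000, y=-2.426193:
  k1 = f(0.280000, -2.426193) = 0.027173
  k2 = f(0.420000, -2.422388) = 0.040696
  k3 = f(0.420000, -2.420495) = 0.040664
  k4 = f(0.560000, -2.414807) = 0.054092
  y ← -2.426193 + (0.28/6)·(k1 + 2k2 + 2k3 + k4) = -2.414807
y(0.56) ≈ -2.4148

-2.4148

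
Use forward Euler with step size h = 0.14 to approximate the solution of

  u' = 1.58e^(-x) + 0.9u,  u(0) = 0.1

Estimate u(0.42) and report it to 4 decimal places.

Euler: u_{n+1} = u_n + h·f(x_n, u_n).
x=0.000000, u=0.100000: f=1.670000 → u ← 0.100000 + 0.14·1.670000 = 0.333800
x=0.140000, u=0.333800: f=1.674006 → u ← 0.333800 + 0.14·1.674006 = 0.568161
x=0.280000, u=0.568161: f=1.705483 → u ← 0.568161 + 0.14·1.705483 = 0.806928
u(0.42) ≈ 0.8069

0.8069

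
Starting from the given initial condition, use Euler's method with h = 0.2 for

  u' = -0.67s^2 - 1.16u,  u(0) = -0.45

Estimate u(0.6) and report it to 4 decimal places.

Euler: u_{n+1} = u_n + h·f(s_n, u_n).
s=0.000000, u=-0.450000: f=0.522000 → u ← -0.450000 + 0.2·0.522000 = -0.345600
s=0.200000, u=-0.345600: f=0.374096 → u ← -0.345600 + 0.2·0.374096 = -0.270781
s=0.400000, u=-0.270781: f=0.206906 → u ← -0.270781 + 0.2·0.206906 = -0.229400
u(0.6) ≈ -0.2294

-0.2294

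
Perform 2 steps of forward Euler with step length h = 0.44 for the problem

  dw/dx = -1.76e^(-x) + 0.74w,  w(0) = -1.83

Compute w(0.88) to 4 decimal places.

Euler: w_{n+1} = w_n + h·f(x_n, w_n).
x=0.000000, w=-1.830000: f=-3.114200 → w ← -1.830000 + 0.44·(-3.114200) = -3.200248
x=0.440000, w=-3.200248: f=-3.501688 → w ← -3.200248 + 0.44·(-3.501688) = -4.740991
w(0.88) ≈ -4.7410

-4.7410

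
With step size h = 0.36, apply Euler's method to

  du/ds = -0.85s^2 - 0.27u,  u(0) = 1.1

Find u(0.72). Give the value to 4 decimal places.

0.8569

Euler: u_{n+1} = u_n + h·f(s_n, u_n).
s=0.000000, u=1.100000: f=-0.297000 → u ← 1.100000 + 0.36·(-0.297000) = 0.993080
s=0.360000, u=0.993080: f=-0.378292 → u ← 0.993080 + 0.36·(-0.378292) = 0.856895
u(0.72) ≈ 0.8569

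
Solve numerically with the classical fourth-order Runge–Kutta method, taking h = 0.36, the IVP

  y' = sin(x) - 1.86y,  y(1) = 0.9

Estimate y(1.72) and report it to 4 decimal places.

0.6219

RK4: k1 = f(x_n, y_n); k2 = f(x_n + h/2, y_n + (h/2)·k1); k3 = f(x_n + h/2, y_n + (h/2)·k2); k4 = f(x_n + h, y_n + h·k3); y_{n+1} = y_n + (h/6)·(k1 + 2k2 + 2k3 + k4).
x=1.000000, y=0.900000:
  k1 = f(1.000000, 0.900000) = -0.832529
  k2 = f(1.180000, 0.750145) = -0.470663
  k3 = f(1.180000, 0.815281) = -0.591816
  k4 = f(1.360000, 0.686946) = -0.299855
  y ← 0.900000 + (0.36/6)·(k1 + 2k2 + 2k3 + k4) = 0.704559
x=1.360000, y=0.704559:
  k1 = f(1.360000, 0.704559) = -0.332616
  k2 = f(1.540000, 0.644689) = -0.199595
  k3 = f(1.540000, 0.668632) = -0.244130
  k4 = f(1.720000, 0.616673) = -0.158121
  y ← 0.704559 + (0.36/6)·(k1 + 2k2 + 2k3 + k4) = 0.621868
y(1.72) ≈ 0.6219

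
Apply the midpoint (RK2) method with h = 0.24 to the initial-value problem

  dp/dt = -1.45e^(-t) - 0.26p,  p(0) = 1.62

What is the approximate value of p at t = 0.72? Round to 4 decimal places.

Midpoint: k1 = f(t_n, p_n); k2 = f(t_n + h/2, p_n + (h/2)·k1); p_{n+1} = p_n + h·k2.
t=0.000000, p=1.620000:
  k1 = f(0.000000, 1.620000) = -1.871200
  k2 = f(0.120000, 1.395456) = -1.648853
  p ← 1.620000 + 0.24·(-1.648853) = 1.224275
t=0.240000, p=1.224275:
  k1 = f(0.240000, 1.224275) = -1.458922
  k2 = f(0.360000, 1.049205) = -1.284424
  p ← 1.224275 + 0.24·(-1.284424) = 0.916014
t=0.480000, p=0.916014:
  k1 = f(0.480000, 0.916014) = -1.135399
  k2 = f(0.600000, 0.779766) = -0.998516
  p ← 0.916014 + 0.24·(-0.998516) = 0.676370
p(0.72) ≈ 0.6764

0.6764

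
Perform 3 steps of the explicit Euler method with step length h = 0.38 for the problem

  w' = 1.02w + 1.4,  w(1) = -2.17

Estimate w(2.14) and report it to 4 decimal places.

-3.5031

Euler: w_{n+1} = w_n + h·f(x_n, w_n).
x=1.000000, w=-2.170000: f=-0.813400 → w ← -2.170000 + 0.38·(-0.813400) = -2.479092
x=1.380000, w=-2.479092: f=-1.128674 → w ← -2.479092 + 0.38·(-1.128674) = -2.907988
x=1.760000, w=-2.907988: f=-1.566148 → w ← -2.907988 + 0.38·(-1.566148) = -3.503124
w(2.14) ≈ -3.5031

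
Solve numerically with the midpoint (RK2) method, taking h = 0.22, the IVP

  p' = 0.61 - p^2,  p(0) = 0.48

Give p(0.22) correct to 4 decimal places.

0.5543

Midpoint: k1 = f(x_n, p_n); k2 = f(x_n + h/2, p_n + (h/2)·k1); p_{n+1} = p_n + h·k2.
x=0.000000, p=0.480000:
  k1 = f(0.000000, 0.480000) = 0.379600
  k2 = f(0.110000, 0.521756) = 0.337771
  p ← 0.480000 + 0.22·0.337771 = 0.554310
p(0.22) ≈ 0.5543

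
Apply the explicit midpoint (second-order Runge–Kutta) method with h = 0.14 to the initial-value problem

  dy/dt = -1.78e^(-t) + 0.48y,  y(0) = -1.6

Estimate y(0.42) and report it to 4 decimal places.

-2.6382

Midpoint: k1 = f(t_n, y_n); k2 = f(t_n + h/2, y_n + (h/2)·k1); y_{n+1} = y_n + h·k2.
t=0.000000, y=-1.600000:
  k1 = f(0.000000, -1.600000) = -2.548000
  k2 = f(0.070000, -1.778360) = -2.513274
  y ← -1.600000 + 0.14·(-2.513274) = -1.951858
t=0.140000, y=-1.951858:
  k1 = f(0.140000, -1.951858) = -2.484350
  k2 = f(0.210000, -2.125763) = -2.463206
  y ← -1.951858 + 0.14·(-2.463206) = -2.296707
t=0.280000, y=-2.296707:
  k1 = f(0.280000, -2.296707) = -2.447715
  k2 = f(0.350000, -2.468047) = -2.439007
  y ← -2.296707 + 0.14·(-2.439007) = -2.638168
y(0.42) ≈ -2.6382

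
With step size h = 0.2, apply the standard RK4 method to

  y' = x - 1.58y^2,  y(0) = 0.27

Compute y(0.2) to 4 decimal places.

RK4: k1 = f(x_n, y_n); k2 = f(x_n + h/2, y_n + (h/2)·k1); k3 = f(x_n + h/2, y_n + (h/2)·k2); k4 = f(x_n + h, y_n + h·k3); y_{n+1} = y_n + (h/6)·(k1 + 2k2 + 2k3 + k4).
x=0.000000, y=0.270000:
  k1 = f(0.000000, 0.270000) = -0.115182
  k2 = f(0.100000, 0.258482) = -0.005564
  k3 = f(0.100000, 0.269444) = -0.014708
  k4 = f(0.200000, 0.267058) = 0.087314
  y ← 0.270000 + (0.2/6)·(k1 + 2k2 + 2k3 + k4) = 0.267720
y(0.2) ≈ 0.2677

0.2677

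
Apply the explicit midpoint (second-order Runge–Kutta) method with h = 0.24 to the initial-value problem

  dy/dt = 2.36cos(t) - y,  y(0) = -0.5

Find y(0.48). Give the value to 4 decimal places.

Midpoint: k1 = f(t_n, y_n); k2 = f(t_n + h/2, y_n + (h/2)·k1); y_{n+1} = y_n + h·k2.
t=0.000000, y=-0.500000:
  k1 = f(0.000000, -0.500000) = 2.860000
  k2 = f(0.120000, -0.156800) = 2.499828
  y ← -0.500000 + 0.24·2.499828 = 0.099959
t=0.240000, y=0.099959:
  k1 = f(0.240000, 0.099959) = 2.192399
  k2 = f(0.360000, 0.363047) = 1.845670
  y ← 0.099959 + 0.24·1.845670 = 0.542920
y(0.48) ≈ 0.5429

0.5429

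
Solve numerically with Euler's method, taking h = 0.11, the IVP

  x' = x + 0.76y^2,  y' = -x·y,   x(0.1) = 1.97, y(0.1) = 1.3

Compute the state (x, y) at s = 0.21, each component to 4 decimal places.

2.3280, 1.0183

Euler on (x,y): x_{n+1} = x_n + h·x', y_{n+1} = y_n + h·y'.
0.100000: (1.970000, 1.300000); f=(3.254400, -2.561000) → (2.327984, 1.018290)
(x(0.21), y(0.21)) ≈ (2.3280, 1.0183)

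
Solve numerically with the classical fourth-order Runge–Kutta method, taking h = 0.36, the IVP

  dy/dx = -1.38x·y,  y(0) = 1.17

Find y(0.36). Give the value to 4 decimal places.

RK4: k1 = f(x_n, y_n); k2 = f(x_n + h/2, y_n + (h/2)·k1); k3 = f(x_n + h/2, y_n + (h/2)·k2); k4 = f(x_n + h, y_n + h·k3); y_{n+1} = y_n + (h/6)·(k1 + 2k2 + 2k3 + k4).
x=0.000000, y=1.170000:
  k1 = f(0.000000, 1.170000) = 0.000000
  k2 = f(0.180000, 1.170000) = -0.290628
  k3 = f(0.180000, 1.117687) = -0.277633
  k4 = f(0.360000, 1.070052) = -0.531602
  y ← 1.170000 + (0.36/6)·(k1 + 2k2 + 2k3 + k4) = 1.069913
y(0.36) ≈ 1.0699

1.0699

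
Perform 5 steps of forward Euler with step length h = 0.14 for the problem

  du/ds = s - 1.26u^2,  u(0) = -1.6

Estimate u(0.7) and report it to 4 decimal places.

-15.5292

Euler: u_{n+1} = u_n + h·f(s_n, u_n).
s=0.000000, u=-1.600000: f=-3.225600 → u ← -1.600000 + 0.14·(-3.225600) = -2.051584
s=0.140000, u=-2.051584: f=-5.163336 → u ← -2.051584 + 0.14·(-5.163336) = -2.774451
s=0.280000, u=-2.774451: f=-9.418949 → u ← -2.774451 + 0.14·(-9.418949) = -4.093104
s=0.420000, u=-4.093104: f=-20.689410 → u ← -4.093104 + 0.14·(-20.689410) = -6.989621
s=0.560000, u=-6.989621: f=-60.997055 → u ← -6.989621 + 0.14·(-60.997055) = -15.529209
u(0.7) ≈ -15.5292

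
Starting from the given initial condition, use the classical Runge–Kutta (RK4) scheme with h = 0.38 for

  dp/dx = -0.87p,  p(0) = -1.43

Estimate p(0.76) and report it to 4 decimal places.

-0.7383

RK4: k1 = f(x_n, p_n); k2 = f(x_n + h/2, p_n + (h/2)·k1); k3 = f(x_n + h/2, p_n + (h/2)·k2); k4 = f(x_n + h, p_n + h·k3); p_{n+1} = p_n + (h/6)·(k1 + 2k2 + 2k3 + k4).
x=0.000000, p=-1.430000:
  k1 = f(0.000000, -1.430000) = 1.244100
  k2 = f(0.190000, -1.193621) = 1.038450
  k3 = f(0.190000, -1.232694) = 1.072444
  k4 = f(0.380000, -1.022471) = 0.889550
  p ← -1.430000 + (0.38/6)·(k1 + 2k2 + 2k3 + k4) = -1.027489
x=0.380000, p=-1.027489:
  k1 = f(0.380000, -1.027489) = 0.893915
  k2 = f(0.570000, -0.857645) = 0.746151
  k3 = f(0.570000, -0.885720) = 0.770577
  k4 = f(0.760000, -0.734670) = 0.639163
  p ← -1.027489 + (0.38/6)·(k1 + 2k2 + 2k3 + k4) = -0.738275
p(0.76) ≈ -0.7383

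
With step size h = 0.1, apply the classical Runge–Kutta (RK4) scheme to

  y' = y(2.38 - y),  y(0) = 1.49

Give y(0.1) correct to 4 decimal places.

1.6182

RK4: k1 = f(x_n, y_n); k2 = f(x_n + h/2, y_n + (h/2)·k1); k3 = f(x_n + h/2, y_n + (h/2)·k2); k4 = f(x_n + h, y_n + h·k3); y_{n+1} = y_n + (h/6)·(k1 + 2k2 + 2k3 + k4).
x=0.000000, y=1.490000:
  k1 = f(0.000000, 1.490000) = 1.326100
  k2 = f(0.050000, 1.556305) = 1.281921
  k3 = f(0.050000, 1.554096) = 1.283534
  k4 = f(0.100000, 1.618353) = 1.232613
  y ← 1.490000 + (0.1/6)·(k1 + 2k2 + 2k3 + k4) = 1.618160
y(0.1) ≈ 1.6182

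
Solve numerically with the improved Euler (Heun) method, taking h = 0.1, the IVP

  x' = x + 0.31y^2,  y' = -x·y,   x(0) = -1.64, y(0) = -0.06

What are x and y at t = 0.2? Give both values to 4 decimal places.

Heun on (x,y): k1 = f(t_n, state_n); k2 = f(t_n + h, state_n + h·k1); state_{n+1} = state_n + (h/2)·(k1 + k2).
0.000000: (-1.640000, -0.060000)
  k1 = (-1.638884, -0.098400)
  predictor → (-1.803888, -0.069840)
  k2 = (-1.802376, -0.125984)
  → (-1.812063, -0.071219)
0.100000: (-1.812063, -0.071219)
  k1 = (-1.810491, -0.129054)
  predictor → (-1.993112, -0.084125)
  k2 = (-1.990918, -0.167670)
  → (-2.002133, -0.086055)
(x(0.2), y(0.2)) ≈ (-2.0021, -0.0861)

-2.0021, -0.0861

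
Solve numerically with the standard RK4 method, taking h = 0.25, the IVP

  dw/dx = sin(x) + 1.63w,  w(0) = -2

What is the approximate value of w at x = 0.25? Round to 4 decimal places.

-2.9702

RK4: k1 = f(x_n, w_n); k2 = f(x_n + h/2, w_n + (h/2)·k1); k3 = f(x_n + h/2, w_n + (h/2)·k2); k4 = f(x_n + h, w_n + h·k3); w_{n+1} = w_n + (h/6)·(k1 + 2k2 + 2k3 + k4).
x=0.000000, w=-2.000000:
  k1 = f(0.000000, -2.000000) = -3.260000
  k2 = f(0.125000, -2.407500) = -3.799550
  k3 = f(0.125000, -2.474944) = -3.909484
  k4 = f(0.250000, -2.977371) = -4.605711
  w ← -2.000000 + (0.25/6)·(k1 + 2k2 + 2k3 + k4) = -2.970157
w(0.25) ≈ -2.9702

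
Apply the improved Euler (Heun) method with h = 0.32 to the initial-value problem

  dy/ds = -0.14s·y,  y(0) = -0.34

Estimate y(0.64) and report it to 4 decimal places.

Heun: k1 = f(s_n, y_n); k2 = f(s_n + h, y_n + h·k1); y_{n+1} = y_n + (h/2)·(k1 + k2).
s=0.000000, y=-0.340000:
  k1 = f(0.000000, -0.340000) = 0.000000
  k2 = f(0.320000, -0.340000) = 0.015232
  y ← -0.340000 + (0.32/2)·(0.000000 + 0.015232) = -0.337563
s=0.320000, y=-0.337563:
  k1 = f(0.320000, -0.337563) = 0.015123
  k2 = f(0.640000, -0.332724) = 0.029812
  y ← -0.337563 + (0.32/2)·(0.015123 + 0.029812) = -0.330373
y(0.64) ≈ -0.3304

-0.3304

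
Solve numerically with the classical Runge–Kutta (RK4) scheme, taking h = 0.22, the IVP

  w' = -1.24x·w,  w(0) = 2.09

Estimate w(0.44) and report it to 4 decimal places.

1.8536

RK4: k1 = f(x_n, w_n); k2 = f(x_n + h/2, w_n + (h/2)·k1); k3 = f(x_n + h/2, w_n + (h/2)·k2); k4 = f(x_n + h, w_n + h·k3); w_{n+1} = w_n + (h/6)·(k1 + 2k2 + 2k3 + k4).
x=0.000000, w=2.090000:
  k1 = f(0.000000, 2.090000) = 0.000000
  k2 = f(0.110000, 2.090000) = -0.285076
  k3 = f(0.110000, 2.058642) = -0.280799
  k4 = f(0.220000, 2.028224) = -0.553300
  w ← 2.090000 + (0.22/6)·(k1 + 2k2 + 2k3 + k4) = 2.028215
x=0.220000, w=2.028215:
  k1 = f(0.220000, 2.028215) = -0.553297
  k2 = f(0.330000, 1.967352) = -0.805041
  k3 = f(0.330000, 1.939660) = -0.793709
  k4 = f(0.440000, 1.853599) = -1.011324
  w ← 2.028215 + (0.22/6)·(k1 + 2k2 + 2k3 + k4) = 1.853604
w(0.44) ≈ 1.8536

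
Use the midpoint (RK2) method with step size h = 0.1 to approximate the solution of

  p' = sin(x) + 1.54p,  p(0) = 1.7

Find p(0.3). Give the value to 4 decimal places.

2.7453

Midpoint: k1 = f(x_n, p_n); k2 = f(x_n + h/2, p_n + (h/2)·k1); p_{n+1} = p_n + h·k2.
x=0.000000, p=1.700000:
  k1 = f(0.000000, 1.700000) = 2.618000
  k2 = f(0.050000, 1.830900) = 2.869565
  p ← 1.700000 + 0.1·2.869565 = 1.986957
x=0.100000, p=1.986957:
  k1 = f(0.100000, 1.986957) = 3.159746
  k2 = f(0.150000, 2.144944) = 3.452652
  p ← 1.986957 + 0.1·3.452652 = 2.332222
x=0.200000, p=2.332222:
  k1 = f(0.200000, 2.332222) = 3.790291
  k2 = f(0.250000, 2.521736) = 4.130878
  p ← 2.332222 + 0.1·4.130878 = 2.745309
p(0.3) ≈ 2.7453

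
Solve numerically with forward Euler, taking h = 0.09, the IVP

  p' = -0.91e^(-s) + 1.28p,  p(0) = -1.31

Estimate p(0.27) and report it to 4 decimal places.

-2.0706

Euler: p_{n+1} = p_n + h·f(s_n, p_n).
s=0.000000, p=-1.310000: f=-2.586800 → p ← -1.310000 + 0.09·(-2.586800) = -1.542812
s=0.090000, p=-1.542812: f=-2.806477 → p ← -1.542812 + 0.09·(-2.806477) = -1.795395
s=0.180000, p=-1.795395: f=-3.058201 → p ← -1.795395 + 0.09·(-3.058201) = -2.070633
p(0.27) ≈ -2.0706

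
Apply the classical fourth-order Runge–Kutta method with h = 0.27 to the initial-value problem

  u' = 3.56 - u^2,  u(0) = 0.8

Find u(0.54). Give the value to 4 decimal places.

RK4: k1 = f(x_n, u_n); k2 = f(x_n + h/2, u_n + (h/2)·k1); k3 = f(x_n + h/2, u_n + (h/2)·k2); k4 = f(x_n + h, u_n + h·k3); u_{n+1} = u_n + (h/6)·(k1 + 2k2 + 2k3 + k4).
x=0.000000, u=0.800000:
  k1 = f(0.000000, 0.800000) = 2.920000
  k2 = f(0.135000, 1.194200) = 2.133886
  k3 = f(0.135000, 1.088075) = 2.376094
  k4 = f(0.270000, 1.441545) = 1.481947
  u ← 0.800000 + (0.27/6)·(k1 + 2k2 + 2k3 + k4) = 1.403986
x=0.270000, u=1.403986:
  k1 = f(0.270000, 1.403986) = 1.588824
  k2 = f(0.405000, 1.618477) = 0.940532
  k3 = f(0.405000, 1.530958) = 1.216169
  k4 = f(0.540000, 1.732351) = 0.558959
  u ← 1.403986 + (0.27/6)·(k1 + 2k2 + 2k3 + k4) = 1.694739
u(0.54) ≈ 1.6947

1.6947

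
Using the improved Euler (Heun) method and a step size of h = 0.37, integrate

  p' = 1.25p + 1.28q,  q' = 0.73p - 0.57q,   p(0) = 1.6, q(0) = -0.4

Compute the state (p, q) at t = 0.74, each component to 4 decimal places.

Heun on (p,q): k1 = f(t_n, state_n); k2 = f(t_n + h, state_n + h·k1); state_{n+1} = state_n + (h/2)·(k1 + k2).
0.000000: (1.600000, -0.400000)
  k1 = (1.488000, 1.396000)
  predictor → (2.150560, 0.116520)
  k2 = (2.837346, 1.503492)
  → (2.400189, 0.136406)
0.370000: (2.400189, 0.136406)
  k1 = (3.174836, 1.674386)
  predictor → (3.574878, 0.755929)
  k2 = (5.436187, 2.178782)
  → (3.993228, 0.849242)
(p(0.74), q(0.74)) ≈ (3.9932, 0.8492)

3.9932, 0.8492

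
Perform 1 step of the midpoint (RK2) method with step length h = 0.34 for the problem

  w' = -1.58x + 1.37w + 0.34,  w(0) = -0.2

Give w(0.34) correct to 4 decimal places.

Midpoint: k1 = f(x_n, w_n); k2 = f(x_n + h/2, w_n + (h/2)·k1); w_{n+1} = w_n + h·k2.
x=0.000000, w=-0.200000:
  k1 = f(0.000000, -0.200000) = 0.066000
  k2 = f(0.170000, -0.188780) = -0.187229
  w ← -0.200000 + 0.34·(-0.187229) = -0.263658
w(0.34) ≈ -0.2637

-0.2637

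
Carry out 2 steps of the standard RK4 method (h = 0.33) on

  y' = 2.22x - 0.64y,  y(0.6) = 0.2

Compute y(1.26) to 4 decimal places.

RK4: k1 = f(x_n, y_n); k2 = f(x_n + h/2, y_n + (h/2)·k1); k3 = f(x_n + h/2, y_n + (h/2)·k2); k4 = f(x_n + h, y_n + h·k3); y_{n+1} = y_n + (h/6)·(k1 + 2k2 + 2k3 + k4).
x=0.600000, y=0.200000:
  k1 = f(0.600000, 0.200000) = 1.204000
  k2 = f(0.765000, 0.398660) = 1.443158
  k3 = f(0.765000, 0.438121) = 1.417903
  k4 = f(0.930000, 0.667908) = 1.637139
  y ← 0.200000 + (0.33/6)·(k1 + 2k2 + 2k3 + k4) = 0.670979
x=0.930000, y=0.670979:
  k1 = f(0.930000, 0.670979) = 1.635173
  k2 = f(1.095000, 0.940783) = 1.828799
  k3 = f(1.095000, 0.972731) = 1.808352
  k4 = f(1.260000, 1.267735) = 1.985849
  y ← 0.670979 + (0.33/6)·(k1 + 2k2 + 2k3 + k4) = 1.270222
y(1.26) ≈ 1.2702

1.2702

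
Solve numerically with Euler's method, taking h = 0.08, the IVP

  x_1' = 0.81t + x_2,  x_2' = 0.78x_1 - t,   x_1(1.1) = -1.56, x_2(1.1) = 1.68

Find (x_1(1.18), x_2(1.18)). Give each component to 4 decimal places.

Euler on (x_1,x_2): x_1_{n+1} = x_1_n + h·x_1', x_2_{n+1} = x_2_n + h·x_2'.
1.100000: (-1.560000, 1.680000); f=(2.571000, -2.316800) → (-1.354320, 1.494656)
(x_1(1.18), x_2(1.18)) ≈ (-1.3543, 1.4947)

-1.3543, 1.4947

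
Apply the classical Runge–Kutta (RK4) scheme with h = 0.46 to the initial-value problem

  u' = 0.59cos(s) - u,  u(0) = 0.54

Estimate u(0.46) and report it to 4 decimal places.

RK4: k1 = f(s_n, u_n); k2 = f(s_n + h/2, u_n + (h/2)·k1); k3 = f(s_n + h/2, u_n + (h/2)·k2); k4 = f(s_n + h, u_n + h·k3); u_{n+1} = u_n + (h/6)·(k1 + 2k2 + 2k3 + k4).
s=0.000000, u=0.540000:
  k1 = f(0.000000, 0.540000) = 0.050000
  k2 = f(0.230000, 0.551500) = 0.022963
  k3 = f(0.230000, 0.545282) = 0.029182
  k4 = f(0.460000, 0.553424) = -0.024753
  u ← 0.540000 + (0.46/6)·(k1 + 2k2 + 2k3 + k4) = 0.549931
u(0.46) ≈ 0.5499

0.5499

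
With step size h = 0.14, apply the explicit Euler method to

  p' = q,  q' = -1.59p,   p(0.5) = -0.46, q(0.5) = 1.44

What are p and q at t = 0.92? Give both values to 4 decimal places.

0.1815, 1.6094

Euler on (p,q): p_{n+1} = p_n + h·p', q_{n+1} = q_n + h·q'.
0.500000: (-0.460000, 1.440000); f=(1.440000, 0.731400) → (-0.258400, 1.542396)
0.640000: (-0.258400, 1.542396); f=(1.542396, 0.410856) → (-0.042465, 1.599916)
0.780000: (-0.042465, 1.599916); f=(1.599916, 0.067519) → (0.181524, 1.609368)
(p(0.92), q(0.92)) ≈ (0.1815, 1.6094)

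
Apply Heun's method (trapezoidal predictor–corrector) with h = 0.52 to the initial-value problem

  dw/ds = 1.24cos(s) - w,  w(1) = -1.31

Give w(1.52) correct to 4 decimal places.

Heun: k1 = f(s_n, w_n); k2 = f(s_n + h, w_n + h·k1); w_{n+1} = w_n + (h/2)·(k1 + k2).
s=1.000000, w=-1.310000:
  k1 = f(1.000000, -1.310000) = 1.979975
  k2 = f(1.520000, -0.280413) = 0.343373
  w ← -1.310000 + (0.52/2)·(1.979975 + 0.343373) = -0.705929
w(1.52) ≈ -0.7059

-0.7059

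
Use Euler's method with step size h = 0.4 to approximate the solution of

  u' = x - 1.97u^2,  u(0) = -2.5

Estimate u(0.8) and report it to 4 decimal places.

Euler: u_{n+1} = u_n + h·f(x_n, u_n).
x=0.000000, u=-2.500000: f=-12.312500 → u ← -2.500000 + 0.4·(-12.312500) = -7.425000
x=0.400000, u=-7.425000: f=-108.207331 → u ← -7.425000 + 0.4·(-108.207331) = -50.707933
u(0.8) ≈ -50.7079

-50.7079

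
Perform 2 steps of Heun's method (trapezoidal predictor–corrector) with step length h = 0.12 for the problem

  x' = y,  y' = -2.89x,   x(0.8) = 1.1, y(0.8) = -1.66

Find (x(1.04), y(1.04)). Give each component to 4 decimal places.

0.6188, -2.2696

Heun on (x,y): k1 = f(t_n, state_n); k2 = f(t_n + h, state_n + h·k1); state_{n+1} = state_n + (h/2)·(k1 + k2).
0.800000: (1.100000, -1.660000)
  k1 = (-1.660000, -3.179000)
  predictor → (0.900800, -2.041480)
  k2 = (-2.041480, -2.603312)
  → (0.877911, -2.006939)
0.920000: (0.877911, -2.006939)
  k1 = (-2.006939, -2.537163)
  predictor → (0.637079, -2.311398)
  k2 = (-2.311398, -1.841157)
  → (0.618811, -2.269638)
(x(1.04), y(1.04)) ≈ (0.6188, -2.2696)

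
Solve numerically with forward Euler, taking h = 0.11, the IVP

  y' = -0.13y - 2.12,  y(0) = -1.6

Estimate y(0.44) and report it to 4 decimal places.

-2.4234

Euler: y_{n+1} = y_n + h·f(t_n, y_n).
t=0.000000, y=-1.600000: f=-1.912000 → y ← -1.600000 + 0.11·(-1.912000) = -1.810320
t=0.110000, y=-1.810320: f=-1.884658 → y ← -1.810320 + 0.11·(-1.884658) = -2.017632
t=0.220000, y=-2.017632: f=-1.857708 → y ← -2.017632 + 0.11·(-1.857708) = -2.221980
t=0.330000, y=-2.221980: f=-1.831143 → y ← -2.221980 + 0.11·(-1.831143) = -2.423406
y(0.44) ≈ -2.4234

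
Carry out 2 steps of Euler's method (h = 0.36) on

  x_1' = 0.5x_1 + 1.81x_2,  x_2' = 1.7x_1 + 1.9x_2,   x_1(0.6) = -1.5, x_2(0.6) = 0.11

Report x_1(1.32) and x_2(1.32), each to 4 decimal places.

Euler on (x_1,x_2): x_1_{n+1} = x_1_n + h·x_1', x_2_{n+1} = x_2_n + h·x_2'.
0.600000: (-1.500000, 0.110000); f=(-0.550900, -2.341000) → (-1.698324, -0.732760)
0.960000: (-1.698324, -0.732760); f=(-2.175458, -4.279395) → (-2.481489, -2.273342)
(x_1(1.32), x_2(1.32)) ≈ (-2.4815, -2.2733)

-2.4815, -2.2733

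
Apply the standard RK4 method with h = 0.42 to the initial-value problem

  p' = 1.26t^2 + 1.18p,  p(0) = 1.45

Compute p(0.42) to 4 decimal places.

2.4152

RK4: k1 = f(t_n, p_n); k2 = f(t_n + h/2, p_n + (h/2)·k1); k3 = f(t_n + h/2, p_n + (h/2)·k2); k4 = f(t_n + h, p_n + h·k3); p_{n+1} = p_n + (h/6)·(k1 + 2k2 + 2k3 + k4).
t=0.000000, p=1.450000:
  k1 = f(0.000000, 1.450000) = 1.711000
  k2 = f(0.210000, 1.809310) = 2.190552
  k3 = f(0.210000, 1.910016) = 2.309385
  k4 = f(0.420000, 2.419942) = 3.077795
  p ← 1.450000 + (0.42/6)·(k1 + 2k2 + 2k3 + k4) = 2.415207
p(0.42) ≈ 2.4152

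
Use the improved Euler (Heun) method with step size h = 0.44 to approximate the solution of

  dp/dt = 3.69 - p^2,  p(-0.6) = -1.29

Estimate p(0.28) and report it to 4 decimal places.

1.0238

Heun: k1 = f(t_n, p_n); k2 = f(t_n + h, p_n + h·k1); p_{n+1} = p_n + (h/2)·(k1 + k2).
t=-0.600000, p=-1.290000:
  k1 = f(-0.600000, -1.290000) = 2.025900
  k2 = f(-0.160000, -0.398604) = 3.531115
  p ← -1.290000 + (0.44/2)·(2.025900 + 3.531115) = -0.067457
t=-0.160000, p=-0.067457:
  k1 = f(-0.160000, -0.067457) = 3.685450
  k2 = f(0.280000, 1.554141) = 1.274645
  p ← -0.067457 + (0.44/2)·(3.685450 + 1.274645) = 1.023764
p(0.28) ≈ 1.0238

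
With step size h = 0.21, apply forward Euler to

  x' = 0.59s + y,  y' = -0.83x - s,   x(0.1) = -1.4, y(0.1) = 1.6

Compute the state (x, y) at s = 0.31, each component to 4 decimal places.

-1.0516, 1.8230

Euler on (x,y): x_{n+1} = x_n + h·x', y_{n+1} = y_n + h·y'.
0.100000: (-1.400000, 1.600000); f=(1.659000, 1.062000) → (-1.051610, 1.823020)
(x(0.31), y(0.31)) ≈ (-1.0516, 1.8230)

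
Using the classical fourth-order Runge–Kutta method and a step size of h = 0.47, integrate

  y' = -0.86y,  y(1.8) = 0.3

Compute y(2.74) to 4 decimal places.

RK4: k1 = f(t_n, y_n); k2 = f(t_n + h/2, y_n + (h/2)·k1); k3 = f(t_n + h/2, y_n + (h/2)·k2); k4 = f(t_n + h, y_n + h·k3); y_{n+1} = y_n + (h/6)·(k1 + 2k2 + 2k3 + k4).
t=1.800000, y=0.300000:
  k1 = f(1.800000, 0.300000) = -0.258000
  k2 = f(2.035000, 0.239370) = -0.205858
  k3 = f(2.035000, 0.251623) = -0.216396
  k4 = f(2.270000, 0.198294) = -0.170533
  y ← 0.300000 + (0.47/6)·(k1 + 2k2 + 2k3 + k4) = 0.200278
t=2.270000, y=0.200278:
  k1 = f(2.270000, 0.200278) = -0.172239
  k2 = f(2.505000, 0.159802) = -0.137430
  k3 = f(2.505000, 0.167982) = -0.144465
  k4 = f(2.740000, 0.132380) = -0.113847
  y ← 0.200278 + (0.47/6)·(k1 + 2k2 + 2k3 + k4) = 0.133705
y(2.74) ≈ 0.1337

0.1337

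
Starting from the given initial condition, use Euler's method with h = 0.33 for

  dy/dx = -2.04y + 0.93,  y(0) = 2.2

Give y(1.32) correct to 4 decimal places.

0.4758

Euler: y_{n+1} = y_n + h·f(x_n, y_n).
x=0.000000, y=2.200000: f=-3.558000 → y ← 2.200000 + 0.33·(-3.558000) = 1.025860
x=0.330000, y=1.025860: f=-1.162754 → y ← 1.025860 + 0.33·(-1.162754) = 0.642151
x=0.660000, y=0.642151: f=-0.379988 → y ← 0.642151 + 0.33·(-0.379988) = 0.516755
x=0.990000, y=0.516755: f=-0.124180 → y ← 0.516755 + 0.33·(-0.124180) = 0.475776
y(1.32) ≈ 0.4758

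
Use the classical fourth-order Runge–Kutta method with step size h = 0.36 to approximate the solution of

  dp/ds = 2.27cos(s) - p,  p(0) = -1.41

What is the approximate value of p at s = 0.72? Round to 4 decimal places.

0.3626

RK4: k1 = f(s_n, p_n); k2 = f(s_n + h/2, p_n + (h/2)·k1); k3 = f(s_n + h/2, p_n + (h/2)·k2); k4 = f(s_n + h, p_n + h·k3); p_{n+1} = p_n + (h/6)·(k1 + 2k2 + 2k3 + k4).
s=0.000000, p=-1.410000:
  k1 = f(0.000000, -1.410000) = 3.680000
  k2 = f(0.180000, -0.747600) = 2.980925
  k3 = f(0.180000, -0.873433) = 3.106759
  k4 = f(0.360000, -0.291567) = 2.416053
  p ← -1.410000 + (0.36/6)·(k1 + 2k2 + 2k3 + k4) = -0.313715
s=0.360000, p=-0.313715:
  k1 = f(0.360000, -0.313715) = 2.438201
  k2 = f(0.540000, 0.125161) = 1.821837
  k3 = f(0.540000, 0.014216) = 1.932783
  k4 = f(0.720000, 0.382087) = 1.324512
  p ← -0.313715 + (0.36/6)·(k1 + 2k2 + 2k3 + k4) = 0.362602
p(0.72) ≈ 0.3626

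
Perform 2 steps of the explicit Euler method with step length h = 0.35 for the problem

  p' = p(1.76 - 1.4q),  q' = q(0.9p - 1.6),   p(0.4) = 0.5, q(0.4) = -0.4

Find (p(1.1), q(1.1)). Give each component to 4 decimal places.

1.5702, -0.1734

Euler on (p,q): p_{n+1} = p_n + h·p', q_{n+1} = q_n + h·q'.
0.400000: (0.500000, -0.400000); f=(1.160000, 0.460000) → (0.906000, -0.239000)
0.750000: (0.906000, -0.239000); f=(1.897708, 0.187519) → (1.570198, -0.173368)
(p(1.1), q(1.1)) ≈ (1.5702, -0.1734)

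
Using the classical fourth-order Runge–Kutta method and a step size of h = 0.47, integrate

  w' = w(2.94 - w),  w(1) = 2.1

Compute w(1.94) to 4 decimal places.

2.8583

RK4: k1 = f(x_n, w_n); k2 = f(x_n + h/2, w_n + (h/2)·k1); k3 = f(x_n + h/2, w_n + (h/2)·k2); k4 = f(x_n + h, w_n + h·k3); w_{n+1} = w_n + (h/6)·(k1 + 2k2 + 2k3 + k4).
x=1.000000, w=2.100000:
  k1 = f(1.000000, 2.100000) = 1.764000
  k2 = f(1.235000, 2.514540) = 1.069836
  k3 = f(1.235000, 2.351412) = 1.384014
  k4 = f(1.470000, 2.750486) = 0.521254
  w ← 2.100000 + (0.47/6)·(k1 + 2k2 + 2k3 + k4) = 2.663448
x=1.470000, w=2.663448:
  k1 = f(1.470000, 2.663448) = 0.736582
  k2 = f(1.705000, 2.836545) = 0.293455
  k3 = f(1.705000, 2.732410) = 0.567221
  k4 = f(1.940000, 2.930042) = 0.029178
  w ← 2.663448 + (0.47/6)·(k1 + 2k2 + 2k3 + k4) = 2.858272
w(1.94) ≈ 2.8583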